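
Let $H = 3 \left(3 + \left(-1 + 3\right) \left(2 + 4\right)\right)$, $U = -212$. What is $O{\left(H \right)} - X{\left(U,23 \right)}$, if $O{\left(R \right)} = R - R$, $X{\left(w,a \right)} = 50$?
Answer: $-50$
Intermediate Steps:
$H = 45$ ($H = 3 \left(3 + 2 \cdot 6\right) = 3 \left(3 + 12\right) = 3 \cdot 15 = 45$)
$O{\left(R \right)} = 0$
$O{\left(H \right)} - X{\left(U,23 \right)} = 0 - 50 = -50$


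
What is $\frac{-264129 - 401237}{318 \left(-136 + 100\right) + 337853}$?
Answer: $- \frac{665366}{326405} \approx -2.0385$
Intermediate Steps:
$\frac{-264129 - 401237}{318 \left(-136 + 100\right) + 337853} = - \frac{665366}{318 \left(-36\right) + 337853} = - \frac{665366}{-11448 + 337853} = - \frac{665366}{326405}$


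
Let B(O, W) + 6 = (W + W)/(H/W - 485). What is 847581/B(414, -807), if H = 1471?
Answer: -55497626191/175783 ≈ -3.1572e+5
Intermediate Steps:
B(O, W) = -6 + 2*W/(-485 + 1471/W) (B(O, W) = -6 + (W + W)/(1471/W - 485) = -6 + (2*W)/(-485 + 1471/W) = -6 + 2*W/(-485 + 1471/W))
847581/B(414, -807) = 847581/((2*(4413 - 1*(-807)² - 1455*(-807))/(-1471 + 485*(-807)))) = 847581/((2*(4413 - 1*651249 + 1174185)/(-1471 - 391395))) = 847581/((2*(4413 - 651249 + 1174185)/(-392866))) = 847581/((2*(-1/392866)*527349)) = 847581/(-527349/196433) = 847581*(-196433/527349) = -55497626191/175783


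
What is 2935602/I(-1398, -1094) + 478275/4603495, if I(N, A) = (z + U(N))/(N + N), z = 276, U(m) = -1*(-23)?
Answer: -581311158486951/21176077 ≈ -2.7451e+7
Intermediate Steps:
U(m) = 23
I(N, A) = 299/(2*N) (I(N, A) = (276 + 23)/(N + N) = 299/((2*N)) = 299*(1/(2*N)) = 299/(2*N))
2935602/I(-1398, -1094) + 478275/4603495 = 2935602/(((299/2)/(-1398))) + 478275/4603495 = 2935602/(((299/2)*(-1/1398))) + 478275*(1/4603495) = 2935602/(-299/2796) + 95655/920699 = 2935602*(-2796/299) + 95655/920699 = -8207943192/299 + 95655/920699 = -581311158486951/21176077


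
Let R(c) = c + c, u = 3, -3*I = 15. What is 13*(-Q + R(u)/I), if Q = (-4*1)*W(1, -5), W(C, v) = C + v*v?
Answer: 6682/5 ≈ 1336.4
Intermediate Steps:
I = -5 (I = -⅓*15 = -5)
W(C, v) = C + v²
Q = -104 (Q = (-4*1)*(1 + (-5)²) = -4*(1 + 25) = -4*26 = -104)
R(c) = 2*c
13*(-Q + R(u)/I) = 13*(-1*(-104) + (2*3)/(-5)) = 13*(104 + 6*(-⅕)) = 13*(104 - 6/5) = 13*(514/5) = 6682/5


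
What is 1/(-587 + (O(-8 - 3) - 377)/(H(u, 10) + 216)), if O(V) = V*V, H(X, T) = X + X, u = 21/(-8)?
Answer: -843/495865 ≈ -0.0017001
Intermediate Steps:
u = -21/8 (u = 21*(-⅛) = -21/8 ≈ -2.6250)
H(X, T) = 2*X
O(V) = V²
1/(-587 + (O(-8 - 3) - 377)/(H(u, 10) + 216)) = 1/(-587 + ((-8 - 3)² - 377)/(2*(-21/8) + 216)) = 1/(-587 + ((-11)² - 377)/(-21/4 + 216)) = 1/(-587 + (121 - 377)/(843/4)) = 1/(-587 - 256*4/843) = 1/(-587 - 1024/843) = 1/(-495865/843) = -843/495865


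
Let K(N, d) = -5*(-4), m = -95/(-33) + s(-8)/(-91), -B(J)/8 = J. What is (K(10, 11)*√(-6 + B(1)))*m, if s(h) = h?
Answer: 178180*I*√14/3003 ≈ 222.01*I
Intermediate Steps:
B(J) = -8*J
m = 8909/3003 (m = -95/(-33) - 8/(-91) = -95*(-1/33) - 8*(-1/91) = 95/33 + 8/91 = 8909/3003 ≈ 2.9667)
K(N, d) = 20
(K(10, 11)*√(-6 + B(1)))*m = (20*√(-6 - 8*1))*(8909/3003) = (20*√(-6 - 8))*(8909/3003) = (20*√(-14))*(8909/3003) = (20*(I*√14))*(8909/3003) = (20*I*√14)*(8909/3003) = 178180*I*√14/3003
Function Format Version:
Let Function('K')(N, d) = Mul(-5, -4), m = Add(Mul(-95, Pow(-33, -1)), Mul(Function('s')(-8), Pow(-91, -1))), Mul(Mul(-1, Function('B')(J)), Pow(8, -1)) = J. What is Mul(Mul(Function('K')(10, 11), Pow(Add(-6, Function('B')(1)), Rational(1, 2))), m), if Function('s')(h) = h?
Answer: Mul(Rational(178180, 3003), I, Pow(14, Rational(1, 2))) ≈ Mul(222.01, I)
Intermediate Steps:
Function('B')(J) = Mul(-8, J)
m = Rational(8909, 3003) (m = Add(Mul(-95, Pow(-33, -1)), Mul(-8, Pow(-91, -1))) = Add(Mul(-95, Rational(-1, 33)), Mul(-8, Rational(-1, 91))) = Add(Rational(95, 33), Rational(8, 91)) = Rational(8909, 3003) ≈ 2.9667)
Function('K')(N, d) = 20
Mul(Mul(Function('K')(10, 11), Pow(Add(-6, Function('B')(1)), Rational(1, 2))), m) = Mul(Mul(20, Pow(Add(-6, Mul(-8, 1)), Rational(1, 2))), Rational(8909, 3003)) = Mul(Mul(20, Pow(Add(-6, -8), Rational(1, 2))), Rational(8909, 3003)) = Mul(Mul(20, Pow(-14, Rational(1, 2))), Rational(8909, 3003)) = Mul(Mul(20, Mul(I, Pow(14, Rational(1, 2)))), Rational(8909, 3003)) = Mul(Mul(20, I, Pow(14, Rational(1, 2))), Rational(8909, 3003)) = Mul(Rational(178180, 3003), I, Pow(14, Rational(1, 2)))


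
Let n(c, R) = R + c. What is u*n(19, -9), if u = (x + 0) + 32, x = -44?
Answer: -120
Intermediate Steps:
u = -12 (u = (-44 + 0) + 32 = -44 + 32 = -12)
u*n(19, -9) = -12*(-9 + 19) = -12*10 = -120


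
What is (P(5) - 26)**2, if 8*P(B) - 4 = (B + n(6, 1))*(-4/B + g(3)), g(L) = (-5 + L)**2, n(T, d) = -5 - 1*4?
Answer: 73441/100 ≈ 734.41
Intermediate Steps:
n(T, d) = -9 (n(T, d) = -5 - 4 = -9)
P(B) = 1/2 + (-9 + B)*(4 - 4/B)/8 (P(B) = 1/2 + ((B - 9)*(-4/B + (-5 + 3)**2))/8 = 1/2 + ((-9 + B)*(-4/B + (-2)**2))/8 = 1/2 + ((-9 + B)*(-4/B + 4))/8 = 1/2 + ((-9 + B)*(4 - 4/B))/8 = 1/2 + (-9 + B)*(4 - 4/B)/8)
(P(5) - 26)**2 = ((1/2)*(9 + 5*(-9 + 5))/5 - 26)**2 = ((1/2)*(1/5)*(9 + 5*(-4)) - 26)**2 = ((1/2)*(1/5)*(9 - 20) - 26)**2 = ((1/2)*(1/5)*(-11) - 26)**2 = (-11/10 - 26)**2 = (-271/10)**2 = 73441/100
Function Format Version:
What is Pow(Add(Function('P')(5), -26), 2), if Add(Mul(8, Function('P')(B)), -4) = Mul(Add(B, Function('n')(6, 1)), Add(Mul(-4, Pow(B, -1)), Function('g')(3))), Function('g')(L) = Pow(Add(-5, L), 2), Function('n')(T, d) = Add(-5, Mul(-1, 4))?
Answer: Rational(73441, 100) ≈ 734.41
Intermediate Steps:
Function('n')(T, d) = -9 (Function('n')(T, d) = Add(-5, -4) = -9)
Function('P')(B) = Add(Rational(1, 2), Mul(Rational(1, 8), Add(-9, B), Add(4, Mul(-4, Pow(B, -1))))) (Function('P')(B) = Add(Rational(1, 2), Mul(Rational(1, 8), Mul(Add(B, -9), Add(Mul(-4, Pow(B, -1)), Pow(Add(-5, 3), 2))))) = Add(Rational(1, 2), Mul(Rational(1, 8), Mul(Add(-9, B), Add(Mul(-4, Pow(B, -1)), Pow(-2, 2))))) = Add(Rational(1, 2), Mul(Rational(1, 8), Mul(Add(-9, B), Add(Mul(-4, Pow(B, -1)), 4)))) = Add(Rational(1, 2), Mul(Rational(1, 8), Mul(Add(-9, B), Add(4, Mul(-4, Pow(B, -1)))))) = Add(Rational(1, 2), Mul(Rational(1, 8), Add(-9, B), Add(4, Mul(-4, Pow(B, -1))))))
Pow(Add(Function('P')(5), -26), 2) = Pow(Add(Mul(Rational(1, 2), Pow(5, -1), Add(9, Mul(5, Add(-9, 5)))), -26), 2) = Pow(Add(Mul(Rational(1, 2), Rational(1, 5), Add(9, Mul(5, -4))), -26), 2) = Pow(Add(Mul(Rational(1, 2), Rational(1, 5), Add(9, -20)), -26), 2) = Pow(Add(Mul(Rational(1, 2), Rational(1, 5), -11), -26), 2) = Pow(Add(Rational(-11, 10), -26), 2) = Pow(Rational(-271, 10), 2) = Rational(73441, 100)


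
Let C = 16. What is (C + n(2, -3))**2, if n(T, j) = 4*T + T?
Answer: 676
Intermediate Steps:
n(T, j) = 5*T
(C + n(2, -3))**2 = (16 + 5*2)**2 = (16 + 10)**2 = 26**2 = 676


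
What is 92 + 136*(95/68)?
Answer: 282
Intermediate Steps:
92 + 136*(95/68) = 92 + 190 = 282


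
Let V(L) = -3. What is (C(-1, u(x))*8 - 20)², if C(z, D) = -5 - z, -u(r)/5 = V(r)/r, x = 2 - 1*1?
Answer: 2704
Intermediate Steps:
x = 1 (x = 2 - 1 = 1)
u(r) = 15/r (u(r) = -(-15)/r = 15/r)
(C(-1, u(x))*8 - 20)² = ((-5 - 1*(-1))*8 - 20)² = ((-5 + 1)*8 - 20)² = (-4*8 - 20)² = (-32 - 20)² = (-52)² = 2704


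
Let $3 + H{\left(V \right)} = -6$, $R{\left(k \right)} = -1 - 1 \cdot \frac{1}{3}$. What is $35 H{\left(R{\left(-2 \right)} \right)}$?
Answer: $-315$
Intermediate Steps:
$R{\left(k \right)} = - \frac{4}{3}$ ($R{\left(k \right)} = -1 - 1 \cdot \frac{1}{3} = -1 - \frac{1}{3} = - \frac{4}{3}$)
$H{\left(V \right)} = -9$ ($H{\left(V \right)} = -3 - 6 = -9$)
$35 H{\left(R{\left(-2 \right)} \right)} = 35 \left(-9\right) = -315$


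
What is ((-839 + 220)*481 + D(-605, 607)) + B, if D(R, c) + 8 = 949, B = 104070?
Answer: -192728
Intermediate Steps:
D(R, c) = 941 (D(R, c) = -8 + 949 = 941)
((-839 + 220)*481 + D(-605, 607)) + B = ((-839 + 220)*481 + 941) + 104070 = (-619*481 + 941) + 104070 = (-297739 + 941) + 104070 = -296798 + 104070 = -192728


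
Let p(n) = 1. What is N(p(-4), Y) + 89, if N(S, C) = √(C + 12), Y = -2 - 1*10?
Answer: 89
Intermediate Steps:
Y = -12 (Y = -2 - 10 = -12)
N(S, C) = √(12 + C)
N(p(-4), Y) + 89 = √(12 - 12) + 89 = √0 + 89 = 0 + 89 = 89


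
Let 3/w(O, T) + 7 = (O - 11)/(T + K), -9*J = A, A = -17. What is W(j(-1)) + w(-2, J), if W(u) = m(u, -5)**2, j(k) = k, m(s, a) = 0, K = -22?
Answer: -543/1150 ≈ -0.47217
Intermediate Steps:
J = 17/9 (J = -1/9*(-17) = 17/9 ≈ 1.8889)
w(O, T) = 3/(-7 + (-11 + O)/(-22 + T)) (w(O, T) = 3/(-7 + (O - 11)/(T - 22)) = 3/(-7 + (-11 + O)/(-22 + T)))
W(u) = 0 (W(u) = 0**2 = 0)
W(j(-1)) + w(-2, J) = 0 + 3*(-22 + 17/9)/(143 - 2 - 7*17/9) = 0 + 3*(-181/9)/(143 - 2 - 119/9) = 0 + 3*(-181/9)/(1150/9) = 0 + 3*(9/1150)*(-181/9) = 0 - 543/1150 = -543/1150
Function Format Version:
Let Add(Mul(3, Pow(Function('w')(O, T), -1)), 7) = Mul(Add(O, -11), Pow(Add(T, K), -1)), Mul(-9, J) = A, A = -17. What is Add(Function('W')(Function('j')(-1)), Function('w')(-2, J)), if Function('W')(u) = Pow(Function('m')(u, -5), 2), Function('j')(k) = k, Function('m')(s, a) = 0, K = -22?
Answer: Rational(-543, 1150) ≈ -0.47217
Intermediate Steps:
J = Rational(17, 9) (J = Mul(Rational(-1, 9), -17) = Rational(17, 9) ≈ 1.8889)
Function('w')(O, T) = Mul(3, Pow(Add(-7, Mul(Pow(Add(-22, T), -1), Add(-11, O))), -1)) (Function('w')(O, T) = Mul(3, Pow(Add(-7, Mul(Add(O, -11), Pow(Add(T, -22), -1))), -1)) = Mul(3, Pow(Add(-7, Mul(Add(-11, O), Pow(Add(-22, T), -1))), -1)) = Mul(3, Pow(Add(-7, Mul(Pow(Add(-22, T), -1), Add(-11, O))), -1)))
Function('W')(u) = 0 (Function('W')(u) = Pow(0, 2) = 0)
Add(Function('W')(Function('j')(-1)), Function('w')(-2, J)) = Add(0, Mul(3, Pow(Add(143, -2, Mul(-7, Rational(17, 9))), -1), Add(-22, Rational(17, 9)))) = Add(0, Mul(3, Pow(Add(143, -2, Rational(-119, 9)), -1), Rational(-181, 9))) = Add(0, Mul(3, Pow(Rational(1150, 9), -1), Rational(-181, 9))) = Add(0, Mul(3, Rational(9, 1150), Rational(-181, 9))) = Add(0, Rational(-543, 1150)) = Rational(-543, 1150)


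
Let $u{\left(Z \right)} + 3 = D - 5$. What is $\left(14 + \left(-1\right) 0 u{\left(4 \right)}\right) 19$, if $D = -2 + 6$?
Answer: $266$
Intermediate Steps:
$D = 4$
$u{\left(Z \right)} = -4$ ($u{\left(Z \right)} = -3 + \left(4 - 5\right) = -3 - 1 = -4$)
$\left(14 + \left(-1\right) 0 u{\left(4 \right)}\right) 19 = \left(14 + \left(-1\right) 0 \left(-4\right)\right) 19 = \left(14 + 0 \left(-4\right)\right) 19 = \left(14 + 0\right) 19 = 14 \cdot 19 = 266$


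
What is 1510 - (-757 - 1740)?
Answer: 4007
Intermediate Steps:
1510 - (-757 - 1740) = 1510 - 1*(-2497) = 1510 + 2497 = 4007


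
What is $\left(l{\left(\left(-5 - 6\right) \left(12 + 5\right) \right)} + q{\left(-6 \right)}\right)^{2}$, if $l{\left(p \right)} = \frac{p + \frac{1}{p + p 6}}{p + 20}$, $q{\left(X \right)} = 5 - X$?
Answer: $\frac{7019410439889}{47787271609} \approx 146.89$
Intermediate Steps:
$l{\left(p \right)} = \frac{p + \frac{1}{7 p}}{20 + p}$ ($l{\left(p \right)} = \frac{p + \frac{1}{p + 6 p}}{20 + p} = \frac{p + \frac{1}{7 p}}{20 + p}$)
$\left(l{\left(\left(-5 - 6\right) \left(12 + 5\right) \right)} + q{\left(-6 \right)}\right)^{2} = \left(\frac{\frac{1}{7} + \left(\left(-5 - 6\right) \left(12 + 5\right)\right)^{2}}{\left(-5 - 6\right) \left(12 + 5\right) \left(20 + \left(-5 - 6\right) \left(12 + 5\right)\right)} + \left(5 - -6\right)\right)^{2} = \left(\frac{\frac{1}{7} + \left(\left(-11\right) 17\right)^{2}}{\left(-11\right) 17 \left(20 - 187\right)} + \left(5 + 6\right)\right)^{2} = \left(\frac{\frac{1}{7} + \left(-187\right)^{2}}{\left(-187\right) \left(20 - 187\right)} + 11\right)^{2} = \left(- \frac{\frac{1}{7} + 34969}{187 \left(-167\right)} + 11\right)^{2} = \left(\left(- \frac{1}{187}\right) \left(- \frac{1}{167}\right) \frac{244784}{7} + 11\right)^{2} = \left(\frac{244784}{218603} + 11\right)^{2} = \left(\frac{2649417}{218603}\right)^{2} = \frac{7019410439889}{47787271609}$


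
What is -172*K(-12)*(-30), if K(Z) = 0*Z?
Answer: 0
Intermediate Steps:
K(Z) = 0
-172*K(-12)*(-30) = -172*0*(-30) = 0*(-30) = 0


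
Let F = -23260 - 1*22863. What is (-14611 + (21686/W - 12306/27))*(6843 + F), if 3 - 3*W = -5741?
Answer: 1910742757010/3231 ≈ 5.9138e+8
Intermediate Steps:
W = 5744/3 (W = 1 - ⅓*(-5741) = 1 + 5741/3 = 5744/3 ≈ 1914.7)
F = -46123 (F = -23260 - 22863 = -46123)
(-14611 + (21686/W - 12306/27))*(6843 + F) = (-14611 + (21686/(5744/3) - 12306/27))*(6843 - 46123) = (-14611 + (21686*(3/5744) - 12306*1/27))*(-39280) = (-14611 + (32529/2872 - 4102/9))*(-39280) = (-14611 - 11488183/25848)*(-39280) = -389153311/25848*(-39280) = 1910742757010/3231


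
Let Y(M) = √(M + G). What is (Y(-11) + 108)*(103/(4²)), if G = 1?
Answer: 2781/4 + 103*I*√10/16 ≈ 695.25 + 20.357*I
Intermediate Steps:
Y(M) = √(1 + M) (Y(M) = √(M + 1) = √(1 + M))
(Y(-11) + 108)*(103/(4²)) = (√(1 - 11) + 108)*(103/(4²)) = (√(-10) + 108)*(103/16) = (I*√10 + 108)*(103*(1/16)) = (108 + I*√10)*(103/16) = 2781/4 + 103*I*√10/16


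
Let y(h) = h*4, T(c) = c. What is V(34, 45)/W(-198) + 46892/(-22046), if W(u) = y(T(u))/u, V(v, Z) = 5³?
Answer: 1284091/44092 ≈ 29.123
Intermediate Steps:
V(v, Z) = 125
y(h) = 4*h
W(u) = 4 (W(u) = (4*u)/u = 4)
V(34, 45)/W(-198) + 46892/(-22046) = 125/4 + 46892/(-22046) = 125*(¼) + 46892*(-1/22046) = 125/4 - 23446/11023 = 1284091/44092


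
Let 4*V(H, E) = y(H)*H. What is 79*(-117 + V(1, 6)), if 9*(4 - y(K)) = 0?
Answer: -9164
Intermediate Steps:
y(K) = 4 (y(K) = 4 - ⅑*0 = 4 + 0 = 4)
V(H, E) = H (V(H, E) = (4*H)/4 = H)
79*(-117 + V(1, 6)) = 79*(-117 + 1) = 79*(-116) = -9164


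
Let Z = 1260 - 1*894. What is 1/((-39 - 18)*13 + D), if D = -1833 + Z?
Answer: -1/2208 ≈ -0.00045290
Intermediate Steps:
Z = 366 (Z = 1260 - 894 = 366)
D = -1467 (D = -1833 + 366 = -1467)
1/((-39 - 18)*13 + D) = 1/((-39 - 18)*13 - 1467) = 1/(-57*13 - 1467) = 1/(-741 - 1467) = 1/(-2208) = -1/2208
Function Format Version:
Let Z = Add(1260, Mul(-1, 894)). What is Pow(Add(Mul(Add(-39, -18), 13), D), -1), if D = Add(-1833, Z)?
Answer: Rational(-1, 2208) ≈ -0.00045290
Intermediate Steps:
Z = 366 (Z = Add(1260, -894) = 366)
D = -1467 (D = Add(-1833, 366) = -1467)
Pow(Add(Mul(Add(-39, -18), 13), D), -1) = Pow(Add(Mul(Add(-39, -18), 13), -1467), -1) = Pow(Add(Mul(-57, 13), -1467), -1) = Pow(Add(-741, -1467), -1) = Pow(-2208, -1) = Rational(-1, 2208)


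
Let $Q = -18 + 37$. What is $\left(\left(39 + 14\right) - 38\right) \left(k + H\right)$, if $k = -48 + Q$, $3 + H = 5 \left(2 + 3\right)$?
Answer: $-105$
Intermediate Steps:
$Q = 19$
$H = 22$ ($H = -3 + 5 \left(2 + 3\right) = -3 + 5 \cdot 5 = -3 + 25 = 22$)
$k = -29$ ($k = -48 + 19 = -29$)
$\left(\left(39 + 14\right) - 38\right) \left(k + H\right) = \left(\left(39 + 14\right) - 38\right) \left(-29 + 22\right) = \left(53 - 38\right) \left(-7\right) = 15 \left(-7\right) = -105$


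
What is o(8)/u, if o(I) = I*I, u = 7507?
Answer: 64/7507 ≈ 0.0085254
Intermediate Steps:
o(I) = I²
o(8)/u = 8²/7507 = 64*(1/7507) = 64/7507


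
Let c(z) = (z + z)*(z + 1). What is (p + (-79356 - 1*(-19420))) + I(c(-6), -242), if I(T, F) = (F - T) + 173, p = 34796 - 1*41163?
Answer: -66432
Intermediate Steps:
p = -6367 (p = 34796 - 41163 = -6367)
c(z) = 2*z*(1 + z) (c(z) = (2*z)*(1 + z) = 2*z*(1 + z))
I(T, F) = 173 + F - T
(p + (-79356 - 1*(-19420))) + I(c(-6), -242) = (-6367 + (-79356 - 1*(-19420))) + (173 - 242 - 2*(-6)*(1 - 6)) = (-6367 + (-79356 + 19420)) + (173 - 242 - 2*(-6)*(-5)) = (-6367 - 59936) + (173 - 242 - 1*60) = -66303 + (173 - 242 - 60) = -66303 - 129 = -66432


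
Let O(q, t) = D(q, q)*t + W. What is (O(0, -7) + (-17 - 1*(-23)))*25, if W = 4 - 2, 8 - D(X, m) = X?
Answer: -1200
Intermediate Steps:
D(X, m) = 8 - X
W = 2
O(q, t) = 2 + t*(8 - q) (O(q, t) = (8 - q)*t + 2 = t*(8 - q) + 2 = 2 + t*(8 - q))
(O(0, -7) + (-17 - 1*(-23)))*25 = ((2 - 1*(-7)*(-8 + 0)) + (-17 - 1*(-23)))*25 = ((2 - 1*(-7)*(-8)) + (-17 + 23))*25 = ((2 - 56) + 6)*25 = (-54 + 6)*25 = -48*25 = -1200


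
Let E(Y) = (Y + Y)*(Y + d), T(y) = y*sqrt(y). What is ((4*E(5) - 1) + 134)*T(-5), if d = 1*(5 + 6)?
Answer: -3865*I*sqrt(5) ≈ -8642.4*I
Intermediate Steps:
T(y) = y**(3/2)
d = 11 (d = 1*11 = 11)
E(Y) = 2*Y*(11 + Y) (E(Y) = (Y + Y)*(Y + 11) = (2*Y)*(11 + Y) = 2*Y*(11 + Y))
((4*E(5) - 1) + 134)*T(-5) = ((4*(2*5*(11 + 5)) - 1) + 134)*(-5)**(3/2) = ((4*(2*5*16) - 1) + 134)*(-5*I*sqrt(5)) = ((4*160 - 1) + 134)*(-5*I*sqrt(5)) = ((640 - 1) + 134)*(-5*I*sqrt(5)) = (639 + 134)*(-5*I*sqrt(5)) = 773*(-5*I*sqrt(5)) = -3865*I*sqrt(5)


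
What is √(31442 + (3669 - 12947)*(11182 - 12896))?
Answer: √15933934 ≈ 3991.7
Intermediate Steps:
√(31442 + (3669 - 12947)*(11182 - 12896)) = √(31442 - 9278*(-1714)) = √(31442 + 15902492) = √15933934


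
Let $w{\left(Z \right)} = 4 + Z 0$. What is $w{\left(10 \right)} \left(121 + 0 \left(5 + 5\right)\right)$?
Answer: $484$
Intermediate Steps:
$w{\left(Z \right)} = 4$ ($w{\left(Z \right)} = 4 + 0 = 4$)
$w{\left(10 \right)} \left(121 + 0 \left(5 + 5\right)\right) = 4 \left(121 + 0 \left(5 + 5\right)\right) = 4 \left(121 + 0 \cdot 10\right) = 4 \left(121 + 0\right) = 4 \cdot 121 = 484$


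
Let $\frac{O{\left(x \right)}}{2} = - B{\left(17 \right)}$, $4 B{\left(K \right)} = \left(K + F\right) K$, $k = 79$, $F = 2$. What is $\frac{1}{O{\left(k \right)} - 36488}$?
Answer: $- \frac{2}{73299} \approx -2.7286 \cdot 10^{-5}$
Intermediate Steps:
$B{\left(K \right)} = \frac{K \left(2 + K\right)}{4}$ ($B{\left(K \right)} = \frac{\left(K + 2\right) K}{4} = \frac{\left(2 + K\right) K}{4} = \frac{K \left(2 + K\right)}{4}$)
$O{\left(x \right)} = - \frac{323}{2}$ ($O{\left(x \right)} = 2 \left(- \frac{17 \left(2 + 17\right)}{4}\right) = 2 \left(- \frac{17 \cdot 19}{4}\right) = 2 \left(\left(-1\right) \frac{323}{4}\right) = 2 \left(- \frac{323}{4}\right) = - \frac{323}{2}$)
$\frac{1}{O{\left(k \right)} - 36488} = \frac{1}{- \frac{323}{2} - 36488} = \frac{1}{- \frac{73299}{2}} = - \frac{2}{73299}$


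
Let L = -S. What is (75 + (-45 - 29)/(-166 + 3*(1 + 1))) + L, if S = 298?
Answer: -17803/80 ≈ -222.54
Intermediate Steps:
L = -298 (L = -1*298 = -298)
(75 + (-45 - 29)/(-166 + 3*(1 + 1))) + L = (75 + (-45 - 29)/(-166 + 3*(1 + 1))) - 298 = (75 - 74/(-166 + 3*2)) - 298 = (75 - 74/(-166 + 6)) - 298 = (75 - 74/(-160)) - 298 = (75 - 74*(-1/160)) - 298 = (75 + 37/80) - 298 = 6037/80 - 298 = -17803/80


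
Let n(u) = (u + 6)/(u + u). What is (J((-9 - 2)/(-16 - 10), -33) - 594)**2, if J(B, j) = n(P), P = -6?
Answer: 352836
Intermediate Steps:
n(u) = (6 + u)/(2*u) (n(u) = (6 + u)/((2*u)) = (6 + u)*(1/(2*u)) = (6 + u)/(2*u))
J(B, j) = 0 (J(B, j) = (1/2)*(6 - 6)/(-6) = (1/2)*(-1/6)*0 = 0)
(J((-9 - 2)/(-16 - 10), -33) - 594)**2 = (0 - 594)**2 = (-594)**2 = 352836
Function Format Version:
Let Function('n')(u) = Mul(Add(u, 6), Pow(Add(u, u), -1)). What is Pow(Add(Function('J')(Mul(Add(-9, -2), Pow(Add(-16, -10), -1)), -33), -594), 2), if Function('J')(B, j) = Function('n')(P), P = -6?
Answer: 352836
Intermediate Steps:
Function('n')(u) = Mul(Rational(1, 2), Pow(u, -1), Add(6, u)) (Function('n')(u) = Mul(Add(6, u), Pow(Mul(2, u), -1)) = Mul(Add(6, u), Mul(Rational(1, 2), Pow(u, -1))) = Mul(Rational(1, 2), Pow(u, -1), Add(6, u)))
Function('J')(B, j) = 0 (Function('J')(B, j) = Mul(Rational(1, 2), Pow(-6, -1), Add(6, -6)) = Mul(Rational(1, 2), Rational(-1, 6), 0) = 0)
Pow(Add(Function('J')(Mul(Add(-9, -2), Pow(Add(-16, -10), -1)), -33), -594), 2) = Pow(Add(0, -594), 2) = Pow(-594, 2) = 352836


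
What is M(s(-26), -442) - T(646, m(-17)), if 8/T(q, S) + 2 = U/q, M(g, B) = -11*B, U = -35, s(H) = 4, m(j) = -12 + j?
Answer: 6457042/1327 ≈ 4865.9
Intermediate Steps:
T(q, S) = 8/(-2 - 35/q)
M(s(-26), -442) - T(646, m(-17)) = -11*(-442) - (-8)*646/(35 + 2*646) = 4862 - (-8)*646/(35 + 1292) = 4862 - (-8)*646/1327 = 4862 - 1*(-5168/1327) = 4862 + 5168/1327 = 6457042/1327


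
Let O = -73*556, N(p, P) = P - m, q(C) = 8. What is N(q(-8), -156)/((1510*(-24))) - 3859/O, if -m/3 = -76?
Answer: 3238249/30643940 ≈ 0.10567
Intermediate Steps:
m = 228 (m = -3*(-76) = 228)
N(p, P) = -228 + P (N(p, P) = P - 1*228 = P - 228 = -228 + P)
O = -40588
N(q(-8), -156)/((1510*(-24))) - 3859/O = (-228 - 156)/((1510*(-24))) - 3859/(-40588) = -384/(-36240) - 3859*(-1/40588) = -384*(-1/36240) + 3859/40588 = 8/755 + 3859/40588 = 3238249/30643940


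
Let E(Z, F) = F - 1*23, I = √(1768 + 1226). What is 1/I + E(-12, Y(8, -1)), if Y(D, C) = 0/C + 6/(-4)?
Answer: -49/2 + √2994/2994 ≈ -24.482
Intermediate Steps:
Y(D, C) = -3/2 (Y(D, C) = 0 + 6*(-¼) = 0 - 3/2 = -3/2)
I = √2994 ≈ 54.717
E(Z, F) = -23 + F (E(Z, F) = F - 23 = -23 + F)
1/I + E(-12, Y(8, -1)) = 1/(√2994) + (-23 - 3/2) = √2994/2994 - 49/2 = -49/2 + √2994/2994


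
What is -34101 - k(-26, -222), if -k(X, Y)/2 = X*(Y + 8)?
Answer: -22973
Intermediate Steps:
k(X, Y) = -2*X*(8 + Y) (k(X, Y) = -2*X*(Y + 8) = -2*X*(8 + Y))
-34101 - k(-26, -222) = -34101 - (-2)*(-26)*(8 - 222) = -34101 - (-2)*(-26)*(-214) = -34101 - 1*(-11128) = -34101 + 11128 = -22973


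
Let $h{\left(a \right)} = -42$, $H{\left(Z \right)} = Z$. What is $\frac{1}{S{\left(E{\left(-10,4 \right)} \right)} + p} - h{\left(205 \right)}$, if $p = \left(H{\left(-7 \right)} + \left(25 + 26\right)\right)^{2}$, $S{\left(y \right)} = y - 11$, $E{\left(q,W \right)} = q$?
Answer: $\frac{80431}{1915} \approx 42.0$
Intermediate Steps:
$S{\left(y \right)} = -11 + y$ ($S{\left(y \right)} = y - 11 = -11 + y$)
$p = 1936$ ($p = \left(-7 + \left(25 + 26\right)\right)^{2} = \left(-7 + 51\right)^{2} = 44^{2} = 1936$)
$\frac{1}{S{\left(E{\left(-10,4 \right)} \right)} + p} - h{\left(205 \right)} = \frac{1}{\left(-11 - 10\right) + 1936} - -42 = \frac{1}{-21 + 1936} + 42 = \frac{1}{1915} + 42 = \frac{80431}{1915}$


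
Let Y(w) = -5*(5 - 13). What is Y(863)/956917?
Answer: 40/956917 ≈ 4.1801e-5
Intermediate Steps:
Y(w) = 40 (Y(w) = -5*(-8) = 40)
Y(863)/956917 = 40/956917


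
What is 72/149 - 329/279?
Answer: -28933/41571 ≈ -0.69599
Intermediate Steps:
72/149 - 329/279 = -28933/41571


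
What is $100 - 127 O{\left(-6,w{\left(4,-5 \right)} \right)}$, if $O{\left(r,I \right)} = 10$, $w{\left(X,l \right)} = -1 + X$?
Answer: $-1170$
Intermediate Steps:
$100 - 127 O{\left(-6,w{\left(4,-5 \right)} \right)} = 100 - 1270 = -1170$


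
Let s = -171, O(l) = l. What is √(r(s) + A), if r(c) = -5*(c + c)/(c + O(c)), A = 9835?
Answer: √9830 ≈ 99.146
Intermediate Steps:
r(c) = -5 (r(c) = -5*(c + c)/(c + c) = -5*2*c/(2*c) = -5*2*c*1/(2*c) = -5*1 = -5)
√(r(s) + A) = √(-5 + 9835) = √9830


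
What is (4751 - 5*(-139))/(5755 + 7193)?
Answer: 2723/6474 ≈ 0.42061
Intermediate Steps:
(4751 - 5*(-139))/(5755 + 7193) = (4751 + 695)/12948 = 5446*(1/12948) = 2723/6474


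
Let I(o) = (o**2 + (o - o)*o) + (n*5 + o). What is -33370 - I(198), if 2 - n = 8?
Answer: -72742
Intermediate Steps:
n = -6 (n = 2 - 1*8 = 2 - 8 = -6)
I(o) = -30 + o + o**2 (I(o) = (o**2 + (o - o)*o) + (-6*5 + o) = (o**2 + 0*o) + (-30 + o) = (o**2 + 0) + (-30 + o) = o**2 + (-30 + o) = -30 + o + o**2)
-33370 - I(198) = -33370 - (-30 + 198 + 198**2) = -33370 - (-30 + 198 + 39204) = -33370 - 1*39372 = -33370 - 39372 = -72742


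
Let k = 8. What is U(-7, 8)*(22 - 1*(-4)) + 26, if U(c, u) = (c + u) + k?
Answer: 260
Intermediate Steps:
U(c, u) = 8 + c + u (U(c, u) = (c + u) + 8 = 8 + c + u)
U(-7, 8)*(22 - 1*(-4)) + 26 = (8 - 7 + 8)*(22 - 1*(-4)) + 26 = 9*(22 + 4) + 26 = 9*26 + 26 = 234 + 26 = 260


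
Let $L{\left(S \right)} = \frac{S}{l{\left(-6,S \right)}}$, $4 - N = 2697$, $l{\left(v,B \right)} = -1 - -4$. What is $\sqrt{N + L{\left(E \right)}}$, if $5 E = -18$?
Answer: $\frac{i \sqrt{67355}}{5} \approx 51.906 i$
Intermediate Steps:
$l{\left(v,B \right)} = 3$ ($l{\left(v,B \right)} = -1 + 4 = 3$)
$N = -2693$ ($N = 4 - 2697 = -2693$)
$E = - \frac{18}{5}$ ($E = \frac{1}{5} \left(-18\right) = - \frac{18}{5} \approx -3.6$)
$L{\left(S \right)} = \frac{S}{3}$
$\sqrt{N + L{\left(E \right)}} = \sqrt{-2693 + \frac{1}{3} \left(- \frac{18}{5}\right)} = \sqrt{-2693 - \frac{6}{5}} = \sqrt{- \frac{13471}{5}} = \frac{i \sqrt{67355}}{5}$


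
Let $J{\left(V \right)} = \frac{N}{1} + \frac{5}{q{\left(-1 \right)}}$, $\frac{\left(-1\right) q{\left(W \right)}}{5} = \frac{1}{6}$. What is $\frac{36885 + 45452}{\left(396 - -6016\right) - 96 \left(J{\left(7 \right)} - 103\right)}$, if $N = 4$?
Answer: $\frac{82337}{16492} \approx 4.9925$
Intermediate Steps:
$q{\left(W \right)} = - \frac{5}{6}$
$J{\left(V \right)} = -2$ ($J{\left(V \right)} = \frac{4}{1} + \frac{5}{- \frac{5}{6}} = 4 \cdot 1 + 5 \left(- \frac{6}{5}\right) = 4 - 6 = -2$)
$\frac{36885 + 45452}{\left(396 - -6016\right) - 96 \left(J{\left(7 \right)} - 103\right)} = \frac{36885 + 45452}{\left(396 - -6016\right) - 96 \left(-2 - 103\right)} = \frac{82337}{\left(396 + 6016\right) - -10080} = \frac{82337}{6412 + 10080} = \frac{82337}{16492}$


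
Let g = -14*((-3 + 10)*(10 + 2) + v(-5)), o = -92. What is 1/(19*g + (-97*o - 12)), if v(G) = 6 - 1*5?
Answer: -1/13698 ≈ -7.3003e-5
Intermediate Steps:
v(G) = 1 (v(G) = 6 - 5 = 1)
g = -1190 (g = -14*((-3 + 10)*(10 + 2) + 1) = -14*(7*12 + 1) = -14*(84 + 1) = -14*85 = -1190)
1/(19*g + (-97*o - 12)) = 1/(19*(-1190) + (-97*(-92) - 12)) = 1/(-22610 + (8924 - 12)) = 1/(-22610 + 8912) = 1/(-13698) = -1/13698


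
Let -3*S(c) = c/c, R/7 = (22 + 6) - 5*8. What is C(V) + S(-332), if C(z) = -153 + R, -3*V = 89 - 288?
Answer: -712/3 ≈ -237.33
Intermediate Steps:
R = -84 (R = 7*((22 + 6) - 5*8) = 7*(28 - 40) = 7*(-12) = -84)
S(c) = -⅓ (S(c) = -c/(3*c) = -⅓*1 = -⅓)
V = 199/3 (V = -(89 - 288)/3 = -⅓*(-199) = 199/3 ≈ 66.333)
C(z) = -237 (C(z) = -153 - 84 = -237)
C(V) + S(-332) = -237 - ⅓ = -712/3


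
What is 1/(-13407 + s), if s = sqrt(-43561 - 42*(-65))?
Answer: -13407/179788480 - I*sqrt(40831)/179788480 ≈ -7.4571e-5 - 1.1239e-6*I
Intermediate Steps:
s = I*sqrt(40831) (s = sqrt(-43561 + 2730) = sqrt(-40831) = I*sqrt(40831) ≈ 202.07*I)
1/(-13407 + s) = 1/(-13407 + I*sqrt(40831))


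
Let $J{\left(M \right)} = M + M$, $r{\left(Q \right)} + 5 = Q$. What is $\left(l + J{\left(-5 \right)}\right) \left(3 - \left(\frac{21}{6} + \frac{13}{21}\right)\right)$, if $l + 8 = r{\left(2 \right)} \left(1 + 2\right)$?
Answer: $\frac{423}{14} \approx 30.214$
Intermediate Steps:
$r{\left(Q \right)} = -5 + Q$
$J{\left(M \right)} = 2 M$
$l = -17$ ($l = -8 + \left(-5 + 2\right) \left(1 + 2\right) = -8 - 9 = -17$)
$\left(l + J{\left(-5 \right)}\right) \left(3 - \left(\frac{21}{6} + \frac{13}{21}\right)\right) = \left(-17 + 2 \left(-5\right)\right) \left(3 - \left(\frac{21}{6} + \frac{13}{21}\right)\right) = \left(-17 - 10\right) \left(3 - \left(21 \cdot \frac{1}{6} + 13 \cdot \frac{1}{21}\right)\right) = - 27 \left(3 - \left(\frac{7}{2} + \frac{13}{21}\right)\right) = - 27 \left(3 - \frac{173}{42}\right) = \left(-27\right) \left(- \frac{47}{42}\right) = \frac{423}{14}$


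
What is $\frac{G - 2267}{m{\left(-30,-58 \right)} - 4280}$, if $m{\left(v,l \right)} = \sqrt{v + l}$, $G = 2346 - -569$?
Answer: $- \frac{346680}{2289811} - \frac{162 i \sqrt{22}}{2289811} \approx -0.1514 - 0.00033184 i$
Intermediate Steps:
$G = 2915$ ($G = 2346 + 569 = 2915$)
$m{\left(v,l \right)} = \sqrt{l + v}$
$\frac{G - 2267}{m{\left(-30,-58 \right)} - 4280} = \frac{2915 - 2267}{\sqrt{-58 - 30} - 4280} = \frac{648}{\sqrt{-88} - 4280} = \frac{648}{2 i \sqrt{22} - 4280} = \frac{648}{-4280 + 2 i \sqrt{22}}$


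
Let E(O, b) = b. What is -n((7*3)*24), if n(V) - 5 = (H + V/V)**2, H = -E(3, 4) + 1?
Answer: -9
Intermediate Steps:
H = -3 (H = -1*4 + 1 = -4 + 1 = -3)
n(V) = 9 (n(V) = 5 + (-3 + V/V)**2 = 5 + (-3 + 1)**2 = 5 + (-2)**2 = 5 + 4 = 9)
-n((7*3)*24) = -1*9 = -9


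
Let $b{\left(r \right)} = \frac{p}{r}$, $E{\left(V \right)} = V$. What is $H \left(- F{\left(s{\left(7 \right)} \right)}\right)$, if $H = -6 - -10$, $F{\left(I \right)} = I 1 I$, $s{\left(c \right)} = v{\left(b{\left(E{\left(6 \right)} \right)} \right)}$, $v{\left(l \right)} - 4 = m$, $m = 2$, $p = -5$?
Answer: $-144$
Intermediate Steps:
$b{\left(r \right)} = - \frac{5}{r}$
$v{\left(l \right)} = 6$ ($v{\left(l \right)} = 4 + 2 = 6$)
$s{\left(c \right)} = 6$
$F{\left(I \right)} = I^{2}$ ($F{\left(I \right)} = I I = I^{2}$)
$H = 4$ ($H = -6 + 10 = 4$)
$H \left(- F{\left(s{\left(7 \right)} \right)}\right) = 4 \left(- 6^{2}\right) = 4 \left(\left(-1\right) 36\right) = 4 \left(-36\right) = -144$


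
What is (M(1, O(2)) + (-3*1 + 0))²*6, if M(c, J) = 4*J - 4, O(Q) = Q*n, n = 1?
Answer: 6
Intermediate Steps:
O(Q) = Q (O(Q) = Q*1 = Q)
M(c, J) = -4 + 4*J
(M(1, O(2)) + (-3*1 + 0))²*6 = ((-4 + 4*2) + (-3*1 + 0))²*6 = ((-4 + 8) + (-3 + 0))²*6 = (4 - 3)²*6 = 1²*6 = 1*6 = 6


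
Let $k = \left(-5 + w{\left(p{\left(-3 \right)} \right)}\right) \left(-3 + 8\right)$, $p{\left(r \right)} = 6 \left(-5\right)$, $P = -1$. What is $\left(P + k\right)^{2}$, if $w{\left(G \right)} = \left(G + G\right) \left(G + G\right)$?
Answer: $323064676$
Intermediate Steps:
$p{\left(r \right)} = -30$
$w{\left(G \right)} = 4 G^{2}$ ($w{\left(G \right)} = 2 G 2 G = 4 G^{2}$)
$k = 17975$ ($k = \left(-5 + 4 \left(-30\right)^{2}\right) \left(-3 + 8\right) = \left(-5 + 4 \cdot 900\right) 5 = \left(-5 + 3600\right) 5 = 3595 \cdot 5 = 17975$)
$\left(P + k\right)^{2} = \left(-1 + 17975\right)^{2} = 17974^{2} = 323064676$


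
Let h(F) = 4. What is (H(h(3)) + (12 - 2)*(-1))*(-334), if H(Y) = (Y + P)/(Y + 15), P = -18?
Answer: 68136/19 ≈ 3586.1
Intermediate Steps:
H(Y) = (-18 + Y)/(15 + Y) (H(Y) = (Y - 18)/(Y + 15) = (-18 + Y)/(15 + Y))
(H(h(3)) + (12 - 2)*(-1))*(-334) = ((-18 + 4)/(15 + 4) + (12 - 2)*(-1))*(-334) = (-14/19 + 10*(-1))*(-334) = ((1/19)*(-14) - 10)*(-334) = (-14/19 - 10)*(-334) = -204/19*(-334) = 68136/19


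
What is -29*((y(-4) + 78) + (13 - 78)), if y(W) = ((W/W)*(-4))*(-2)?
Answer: -609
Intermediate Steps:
y(W) = 8 (y(W) = (1*(-4))*(-2) = -4*(-2) = 8)
-29*((y(-4) + 78) + (13 - 78)) = -29*((8 + 78) + (13 - 78)) = -29*(86 - 65) = -29*21 = -609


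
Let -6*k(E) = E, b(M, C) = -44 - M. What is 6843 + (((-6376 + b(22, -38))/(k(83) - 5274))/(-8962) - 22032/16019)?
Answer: 15581116978338501/2277400197053 ≈ 6841.6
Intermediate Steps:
k(E) = -E/6
6843 + (((-6376 + b(22, -38))/(k(83) - 5274))/(-8962) - 22032/16019) = 6843 + (((-6376 + (-44 - 1*22))/(-⅙*83 - 5274))/(-8962) - 22032/16019) = 6843 + (((-6376 + (-44 - 22))/(-83/6 - 5274))*(-1/8962) - 22032*1/16019) = 6843 + (((-6376 - 66)/(-31727/6))*(-1/8962) - 22032/16019) = 6843 + (-6442*(-6/31727)*(-1/8962) - 22032/16019) = 6843 + ((38652/31727)*(-1/8962) - 22032/16019) = 6843 + (-19326/142168687 - 22032/16019) = 6843 - 3132570095178/2277400197053 = 15581116978338501/2277400197053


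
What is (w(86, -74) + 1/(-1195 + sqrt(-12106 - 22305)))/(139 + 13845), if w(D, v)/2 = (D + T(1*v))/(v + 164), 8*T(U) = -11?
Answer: 247409743/1840563452160 - I*sqrt(34411)/20450705024 ≈ 0.00013442 - 9.0707e-9*I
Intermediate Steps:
T(U) = -11/8 (T(U) = (1/8)*(-11) = -11/8)
w(D, v) = 2*(-11/8 + D)/(164 + v) (w(D, v) = 2*((D - 11/8)/(v + 164)) = 2*((-11/8 + D)/(164 + v)) = 2*(-11/8 + D)/(164 + v))
(w(86, -74) + 1/(-1195 + sqrt(-12106 - 22305)))/(139 + 13845) = ((-11 + 8*86)/(4*(164 - 74)) + 1/(-1195 + sqrt(-12106 - 22305)))/(139 + 13845) = ((1/4)*(-11 + 688)/90 + 1/(-1195 + sqrt(-34411)))/13984 = ((1/4)*(1/90)*677 + 1/(-1195 + I*sqrt(34411)))*(1/13984) = (677/360 + 1/(-1195 + I*sqrt(34411)))*(1/13984) = 677/5034240 + 1/(13984*(-1195 + I*sqrt(34411)))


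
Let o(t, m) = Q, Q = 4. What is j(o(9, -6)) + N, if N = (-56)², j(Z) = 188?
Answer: 3324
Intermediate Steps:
o(t, m) = 4
N = 3136
j(o(9, -6)) + N = 188 + 3136 = 3324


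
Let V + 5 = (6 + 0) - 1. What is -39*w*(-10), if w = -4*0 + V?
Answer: 0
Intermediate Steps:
V = 0 (V = -5 + ((6 + 0) - 1) = -5 + (6 - 1) = -5 + 5 = 0)
w = 0 (w = -4*0 + 0 = 0 + 0 = 0)
-39*w*(-10) = -39*0*(-10) = 0*(-10) = 0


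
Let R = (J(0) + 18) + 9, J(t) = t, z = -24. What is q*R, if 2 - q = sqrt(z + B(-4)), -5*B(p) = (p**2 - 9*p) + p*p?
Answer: 54 - 54*I*sqrt(235)/5 ≈ 54.0 - 165.56*I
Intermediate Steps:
R = 27 (R = (0 + 18) + 9 = 18 + 9 = 27)
B(p) = -2*p**2/5 + 9*p/5 (B(p) = -((p**2 - 9*p) + p*p)/5 = -((p**2 - 9*p) + p**2)/5 = -(-9*p + 2*p**2)/5 = -2*p**2/5 + 9*p/5)
q = 2 - 2*I*sqrt(235)/5 (q = 2 - sqrt(-24 + (1/5)*(-4)*(9 - 2*(-4))) = 2 - sqrt(-24 + (1/5)*(-4)*(9 + 8)) = 2 - sqrt(-24 + (1/5)*(-4)*17) = 2 - sqrt(-24 - 68/5) = 2 - sqrt(-188/5) = 2 - 2*I*sqrt(235)/5 ≈ 2.0 - 6.1319*I)
q*R = (2 - 2*I*sqrt(235)/5)*27 = 54 - 54*I*sqrt(235)/5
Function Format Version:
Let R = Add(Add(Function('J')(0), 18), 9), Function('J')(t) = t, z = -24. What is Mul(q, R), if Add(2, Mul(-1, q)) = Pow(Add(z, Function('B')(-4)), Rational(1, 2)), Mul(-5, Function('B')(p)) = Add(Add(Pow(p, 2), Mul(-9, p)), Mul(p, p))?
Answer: Add(54, Mul(Rational(-54, 5), I, Pow(235, Rational(1, 2)))) ≈ Add(54.000, Mul(-165.56, I))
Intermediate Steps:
R = 27 (R = Add(Add(0, 18), 9) = Add(18, 9) = 27)
Function('B')(p) = Add(Mul(Rational(-2, 5), Pow(p, 2)), Mul(Rational(9, 5), p)) (Function('B')(p) = Mul(Rational(-1, 5), Add(Add(Pow(p, 2), Mul(-9, p)), Mul(p, p))) = Mul(Rational(-1, 5), Add(Add(Pow(p, 2), Mul(-9, p)), Pow(p, 2))) = Mul(Rational(-1, 5), Add(Mul(-9, p), Mul(2, Pow(p, 2)))) = Add(Mul(Rational(-2, 5), Pow(p, 2)), Mul(Rational(9, 5), p)))
q = Add(2, Mul(Rational(-2, 5), I, Pow(235, Rational(1, 2)))) (q = Add(2, Mul(-1, Pow(Add(-24, Mul(Rational(1, 5), -4, Add(9, Mul(-2, -4)))), Rational(1, 2)))) = Add(2, Mul(-1, Pow(Add(-24, Mul(Rational(1, 5), -4, Add(9, 8))), Rational(1, 2)))) = Add(2, Mul(-1, Pow(Add(-24, Mul(Rational(1, 5), -4, 17)), Rational(1, 2)))) = Add(2, Mul(-1, Pow(Add(-24, Rational(-68, 5)), Rational(1, 2)))) = Add(2, Mul(-1, Pow(Rational(-188, 5), Rational(1, 2)))) = Add(2, Mul(-1, Mul(Rational(2, 5), I, Pow(235, Rational(1, 2))))) = Add(2, Mul(Rational(-2, 5), I, Pow(235, Rational(1, 2)))) ≈ Add(2.0000, Mul(-6.1319, I)))
Mul(q, R) = Mul(Add(2, Mul(Rational(-2, 5), I, Pow(235, Rational(1, 2)))), 27) = Add(54, Mul(Rational(-54, 5), I, Pow(235, Rational(1, 2))))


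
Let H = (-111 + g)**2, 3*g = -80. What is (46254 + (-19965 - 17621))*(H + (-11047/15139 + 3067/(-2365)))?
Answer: 4811807155306364/29293965 ≈ 1.6426e+8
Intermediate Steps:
g = -80/3 (g = (1/3)*(-80) = -80/3 ≈ -26.667)
H = 170569/9 (H = (-111 - 80/3)**2 = (-413/3)**2 = 170569/9 ≈ 18952.)
(46254 + (-19965 - 17621))*(H + (-11047/15139 + 3067/(-2365))) = (46254 + (-19965 - 17621))*(170569/9 + (-11047/15139 + 3067/(-2365))) = (46254 - 37586)*(170569/9 + (-11047*1/15139 + 3067*(-1/2365))) = 8668*(170569/9 + (-11047/15139 - 3067/2365)) = 8668*(170569/9 - 72557468/35803735) = 8668*(6106354258003/322233615) = 4811807155306364/29293965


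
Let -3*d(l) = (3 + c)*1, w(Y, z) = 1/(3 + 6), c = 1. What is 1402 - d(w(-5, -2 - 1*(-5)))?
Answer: 4210/3 ≈ 1403.3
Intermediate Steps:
w(Y, z) = ⅑ (w(Y, z) = 1/9 = ⅑)
d(l) = -4/3 (d(l) = -(3 + 1)/3 = -4/3)
1402 - d(w(-5, -2 - 1*(-5))) = 1402 - 1*(-4/3) = 1402 + 4/3 = 4210/3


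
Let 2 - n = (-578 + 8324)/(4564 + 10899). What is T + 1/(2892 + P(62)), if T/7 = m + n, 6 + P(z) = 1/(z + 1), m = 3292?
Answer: 9259564716111/401638171 ≈ 23055.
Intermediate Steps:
P(z) = -6 + 1/(1 + z) (P(z) = -6 + 1/(z + 1) = -6 + 1/(1 + z))
n = 23180/15463 (n = 2 - (-578 + 8324)/(4564 + 10899) = 2 - 7746/15463 = 23180/15463 ≈ 1.4991)
T = 50927376/2209 (T = 7*(3292 + 23180/15463) = 7*(50927376/15463) = 50927376/2209 ≈ 23055.)
T + 1/(2892 + P(62)) = 50927376/2209 + 1/(2892 + (-5 - 6*62)/(1 + 62)) = 50927376/2209 + 1/(2892 + (-5 - 372)/63) = 50927376/2209 + 1/(2892 + (1/63)*(-377)) = 50927376/2209 + 1/(2892 - 377/63) = 50927376/2209 + 1/(181819/63) = 50927376/2209 + 63/181819 = 9259564716111/401638171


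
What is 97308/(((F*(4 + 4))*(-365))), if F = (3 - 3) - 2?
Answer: 24327/1460 ≈ 16.662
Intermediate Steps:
F = -2 (F = 0 - 2 = -2)
97308/(((F*(4 + 4))*(-365))) = 97308/((-2*(4 + 4)*(-365))) = 97308/((-2*8*(-365))) = 97308/((-16*(-365))) = 97308/5840 = 97308*(1/5840) = 24327/1460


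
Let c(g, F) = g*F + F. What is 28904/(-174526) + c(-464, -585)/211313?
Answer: 20581724389/18439806319 ≈ 1.1162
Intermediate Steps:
c(g, F) = F + F*g (c(g, F) = F*g + F = F + F*g)
28904/(-174526) + c(-464, -585)/211313 = 28904/(-174526) - 585*(1 - 464)/211313 = 28904*(-1/174526) - 585*(-463)*(1/211313) = -14452/87263 + 270855*(1/211313) = -14452/87263 + 270855/211313 = 20581724389/18439806319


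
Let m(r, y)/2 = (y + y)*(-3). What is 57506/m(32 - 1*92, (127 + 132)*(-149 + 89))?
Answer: 28753/93240 ≈ 0.30838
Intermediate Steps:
m(r, y) = -12*y (m(r, y) = 2*((y + y)*(-3)) = 2*((2*y)*(-3)) = 2*(-6*y) = -12*y)
57506/m(32 - 1*92, (127 + 132)*(-149 + 89)) = 57506/((-12*(127 + 132)*(-149 + 89))) = 57506/((-3108*(-60))) = 57506/((-12*(-15540))) = 57506/186480 = 57506*(1/186480) = 28753/93240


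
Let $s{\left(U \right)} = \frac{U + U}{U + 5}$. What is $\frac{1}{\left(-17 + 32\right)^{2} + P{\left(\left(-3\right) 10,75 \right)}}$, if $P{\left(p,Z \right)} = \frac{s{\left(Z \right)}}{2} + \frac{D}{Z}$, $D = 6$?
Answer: $\frac{400}{90407} \approx 0.0044244$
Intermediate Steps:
$s{\left(U \right)} = \frac{2 U}{5 + U}$
$P{\left(p,Z \right)} = \frac{6}{Z} + \frac{Z}{5 + Z}$ ($P{\left(p,Z \right)} = \frac{2 Z \frac{1}{5 + Z}}{2} + \frac{6}{Z} = \frac{2 Z}{5 + Z} \frac{1}{2} + \frac{6}{Z} = \frac{Z}{5 + Z} + \frac{6}{Z} = \frac{6}{Z} + \frac{Z}{5 + Z}$)
$\frac{1}{\left(-17 + 32\right)^{2} + P{\left(\left(-3\right) 10,75 \right)}} = \frac{1}{\left(-17 + 32\right)^{2} + \frac{30 + 75^{2} + 6 \cdot 75}{75 \left(5 + 75\right)}} = \frac{1}{15^{2} + \frac{30 + 5625 + 450}{75 \cdot 80}} = \frac{1}{225 + \frac{1}{75} \cdot \frac{1}{80} \cdot 6105} = \frac{1}{225 + \frac{407}{400}} = \frac{1}{\frac{90407}{400}} = \frac{400}{90407}$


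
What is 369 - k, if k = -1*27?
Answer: 396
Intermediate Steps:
k = -27
369 - k = 369 - 1*(-27) = 369 + 27 = 396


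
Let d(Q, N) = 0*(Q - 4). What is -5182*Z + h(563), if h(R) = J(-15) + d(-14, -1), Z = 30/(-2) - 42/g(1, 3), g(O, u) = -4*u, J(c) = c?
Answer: 59578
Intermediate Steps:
d(Q, N) = 0 (d(Q, N) = 0*(-4 + Q) = 0)
Z = -23/2 (Z = 30/(-2) - 42/((-4*3)) = 30*(-½) - 42/(-12) = -15 - 42*(-1/12) = -15 + 7/2 = -23/2 ≈ -11.500)
h(R) = -15 (h(R) = -15 + 0 = -15)
-5182*Z + h(563) = -5182*(-23/2) - 15 = 59593 - 15 = 59578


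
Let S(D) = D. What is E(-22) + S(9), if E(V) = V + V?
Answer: -35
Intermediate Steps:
E(V) = 2*V
E(-22) + S(9) = 2*(-22) + 9 = -44 + 9 = -35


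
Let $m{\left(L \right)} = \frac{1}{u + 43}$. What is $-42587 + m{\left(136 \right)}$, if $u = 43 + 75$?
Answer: $- \frac{6856506}{161} \approx -42587.0$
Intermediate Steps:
$u = 118$
$m{\left(L \right)} = \frac{1}{161}$ ($m{\left(L \right)} = \frac{1}{118 + 43} = \frac{1}{161}$)
$-42587 + m{\left(136 \right)} = -42587 + \frac{1}{161} = - \frac{6856506}{161}$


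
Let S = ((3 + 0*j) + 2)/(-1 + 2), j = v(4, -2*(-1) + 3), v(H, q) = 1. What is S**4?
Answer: 625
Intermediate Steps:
j = 1
S = 5 (S = ((3 + 0*1) + 2)/(-1 + 2) = ((3 + 0) + 2)/1 = (3 + 2)*1 = 5*1 = 5)
S**4 = 5**4 = 625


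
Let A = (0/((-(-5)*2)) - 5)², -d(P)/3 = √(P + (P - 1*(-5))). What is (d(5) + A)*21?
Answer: 525 - 63*√15 ≈ 281.00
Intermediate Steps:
d(P) = -3*√(5 + 2*P) (d(P) = -3*√(P + (P - 1*(-5))) = -3*√(P + (P + 5)) = -3*√(P + (5 + P)) = -3*√(5 + 2*P))
A = 25 (A = (0/((-5*(-2))) - 5)² = (0/10 - 5)² = (0*(⅒) - 5)² = (0 - 5)² = (-5)² = 25)
(d(5) + A)*21 = (-3*√(5 + 2*5) + 25)*21 = (-3*√(5 + 10) + 25)*21 = (-3*√15 + 25)*21 = (25 - 3*√15)*21 = 525 - 63*√15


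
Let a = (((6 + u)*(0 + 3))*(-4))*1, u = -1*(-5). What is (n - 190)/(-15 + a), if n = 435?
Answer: -5/3 ≈ -1.6667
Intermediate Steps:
u = 5
a = -132 (a = (((6 + 5)*(0 + 3))*(-4))*1 = ((11*3)*(-4))*1 = (33*(-4))*1 = -132*1 = -132)
(n - 190)/(-15 + a) = (435 - 190)/(-15 - 132) = 245/(-147) = 245*(-1/147) = -5/3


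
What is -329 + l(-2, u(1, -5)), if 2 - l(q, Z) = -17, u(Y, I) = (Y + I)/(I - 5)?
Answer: -310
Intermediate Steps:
u(Y, I) = (I + Y)/(-5 + I)
l(q, Z) = 19 (l(q, Z) = 2 - 1*(-17) = 2 + 17 = 19)
-329 + l(-2, u(1, -5)) = -329 + 19 = -310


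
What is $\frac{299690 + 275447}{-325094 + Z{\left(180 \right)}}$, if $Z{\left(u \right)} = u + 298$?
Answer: $- \frac{575137}{324616} \approx -1.7717$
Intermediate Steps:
$Z{\left(u \right)} = 298 + u$
$\frac{299690 + 275447}{-325094 + Z{\left(180 \right)}} = \frac{299690 + 275447}{-325094 + \left(298 + 180\right)} = \frac{575137}{-325094 + 478} = \frac{575137}{-324616} = 575137 \left(- \frac{1}{324616}\right) = - \frac{575137}{324616}$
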